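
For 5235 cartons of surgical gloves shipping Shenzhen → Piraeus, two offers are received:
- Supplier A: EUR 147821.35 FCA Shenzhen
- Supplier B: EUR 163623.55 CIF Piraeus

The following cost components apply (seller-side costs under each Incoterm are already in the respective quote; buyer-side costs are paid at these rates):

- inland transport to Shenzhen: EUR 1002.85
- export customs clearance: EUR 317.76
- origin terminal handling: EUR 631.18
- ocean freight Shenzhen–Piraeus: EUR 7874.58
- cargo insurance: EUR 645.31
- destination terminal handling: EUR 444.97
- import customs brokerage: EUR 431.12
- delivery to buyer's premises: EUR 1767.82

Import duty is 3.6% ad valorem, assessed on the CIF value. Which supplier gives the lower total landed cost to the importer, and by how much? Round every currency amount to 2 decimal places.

Supplier A is cheaper by EUR 6890.57

Supplier A (FCA):
CIF value = FCA price + origin terminal + freight + insurance = 147821.35 + 631.18 + 7874.58 + 645.31 = 156972.42
Import duty = 156972.42 × 3.6% = 5651.01
Buyer bears (A): 631.18 + 7874.58 + 645.31 + 444.97 + 431.12 + 1767.82 = 11794.98
Landed cost (A) = invoice 147821.35 + 11794.98 + duty 5651.01 = 165267.34
Supplier B (CIF):
The CIF price already equals the CIF value: 163623.55
Import duty = 163623.55 × 3.6% = 5890.45
Buyer bears (B): 444.97 + 431.12 + 1767.82 = 2643.91
Landed cost (B) = invoice 163623.55 + 2643.91 + duty 5890.45 = 172157.91
Difference = |165267.34 − 172157.91| = 6890.57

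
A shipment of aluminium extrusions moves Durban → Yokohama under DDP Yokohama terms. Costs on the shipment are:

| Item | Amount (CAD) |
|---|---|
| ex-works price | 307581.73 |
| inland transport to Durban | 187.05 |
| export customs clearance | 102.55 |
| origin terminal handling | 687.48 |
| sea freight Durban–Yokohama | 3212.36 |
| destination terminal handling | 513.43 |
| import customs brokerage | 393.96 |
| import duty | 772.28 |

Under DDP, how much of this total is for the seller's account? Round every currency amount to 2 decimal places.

Seller's account: CAD 313450.84

DDP: the seller bears all costs including import duty.
Seller's account: goods 307581.73 + inland to port 187.05 + export clearance 102.55 + origin terminal 687.48 + freight 3212.36 + destination terminal 513.43 + brokerage 393.96 + duty 772.28 = 313450.84
Buyer's account: 0.00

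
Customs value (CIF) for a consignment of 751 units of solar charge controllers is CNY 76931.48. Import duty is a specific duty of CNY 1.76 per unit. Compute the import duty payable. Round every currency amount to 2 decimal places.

Import duty: CNY 1321.76

Import duty = 751 × 1.76 = 1321.76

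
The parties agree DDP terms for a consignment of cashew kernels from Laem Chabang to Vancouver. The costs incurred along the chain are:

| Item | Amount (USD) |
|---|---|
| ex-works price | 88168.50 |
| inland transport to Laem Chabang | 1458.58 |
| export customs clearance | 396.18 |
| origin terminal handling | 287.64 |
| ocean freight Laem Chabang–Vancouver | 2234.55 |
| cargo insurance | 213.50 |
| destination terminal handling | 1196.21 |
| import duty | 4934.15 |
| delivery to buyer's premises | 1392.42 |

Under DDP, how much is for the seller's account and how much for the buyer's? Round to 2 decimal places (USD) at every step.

Seller: USD 100281.73; buyer: USD 0.00

DDP: the seller bears all costs including import duty.
Seller's account: goods 88168.50 + inland to port 1458.58 + export clearance 396.18 + origin terminal 287.64 + freight 2234.55 + insurance 213.50 + destination terminal 1196.21 + duty 4934.15 + delivery 1392.42 = 100281.73
Buyer's account: 0.00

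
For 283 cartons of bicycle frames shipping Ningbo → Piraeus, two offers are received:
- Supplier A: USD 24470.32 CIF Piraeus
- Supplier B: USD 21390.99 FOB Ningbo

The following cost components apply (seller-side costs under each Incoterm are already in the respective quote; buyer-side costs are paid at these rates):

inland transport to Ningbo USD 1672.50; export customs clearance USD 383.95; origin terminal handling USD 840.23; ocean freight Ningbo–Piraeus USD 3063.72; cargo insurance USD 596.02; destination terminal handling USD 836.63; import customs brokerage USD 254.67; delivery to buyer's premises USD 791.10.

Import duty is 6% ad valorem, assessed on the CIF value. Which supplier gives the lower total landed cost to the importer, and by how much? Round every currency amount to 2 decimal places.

Supplier A is cheaper by USD 615.23

Supplier A (CIF):
The CIF price already equals the CIF value: 24470.32
Import duty = 24470.32 × 6% = 1468.22
Buyer bears (A): 836.63 + 254.67 + 791.10 = 1882.40
Landed cost (A) = invoice 24470.32 + 1882.40 + duty 1468.22 = 27820.94
Supplier B (FOB):
CIF value = FOB price + freight + insurance = 21390.99 + 3063.72 + 596.02 = 25050.73
Import duty = 25050.73 × 6% = 1503.04
Buyer bears (B): 3063.72 + 596.02 + 836.63 + 254.67 + 791.10 = 5542.14
Landed cost (B) = invoice 21390.99 + 5542.14 + duty 1503.04 = 28436.17
Difference = |27820.94 − 28436.17| = 615.23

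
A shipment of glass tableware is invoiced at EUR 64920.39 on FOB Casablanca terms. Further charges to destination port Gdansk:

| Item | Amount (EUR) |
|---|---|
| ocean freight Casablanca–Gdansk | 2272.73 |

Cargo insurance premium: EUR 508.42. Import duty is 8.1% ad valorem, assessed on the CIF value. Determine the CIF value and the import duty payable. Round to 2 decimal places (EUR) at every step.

CIF value: EUR 67701.54; import duty: EUR 5483.82

CIF = FOB price + freight + insurance
CIF = 64920.39 + 2272.73 + 508.42 = 67701.54
Import duty = 67701.54 × 8.1% = 5483.82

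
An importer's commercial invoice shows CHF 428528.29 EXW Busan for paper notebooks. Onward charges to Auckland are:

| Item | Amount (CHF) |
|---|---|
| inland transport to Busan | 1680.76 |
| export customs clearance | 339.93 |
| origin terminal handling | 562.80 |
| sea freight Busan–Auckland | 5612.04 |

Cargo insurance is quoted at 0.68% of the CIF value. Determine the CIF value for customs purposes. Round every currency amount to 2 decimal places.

Let C be the CIF value. C = EXW price + pre-shipment costs + freight + 0.68% × C
C − 0.68% × C = 428528.29 + 1680.76 + 339.93 + 562.80 + 5612.04
0.9932 × C = 436723.82
C = 436723.82 / 0.9932 = 439713.87
Insurance premium = 0.68% × 439713.87 = 2990.05

CIF value: CHF 439713.87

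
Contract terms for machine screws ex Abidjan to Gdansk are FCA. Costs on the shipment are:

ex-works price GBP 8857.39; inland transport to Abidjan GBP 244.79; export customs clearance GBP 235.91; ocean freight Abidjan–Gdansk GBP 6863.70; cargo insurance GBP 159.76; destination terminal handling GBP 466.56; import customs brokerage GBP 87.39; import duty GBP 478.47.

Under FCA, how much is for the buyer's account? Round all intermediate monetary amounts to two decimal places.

FCA: the seller delivers export-cleared goods to the carrier; the buyer bears costs from that point.
Seller's account: goods 8857.39 + inland to port 244.79 + export clearance 235.91 = 9338.09
Buyer's account: freight 6863.70 + insurance 159.76 + destination terminal 466.56 + brokerage 87.39 + duty 478.47 = 8055.88

Buyer's account: GBP 8055.88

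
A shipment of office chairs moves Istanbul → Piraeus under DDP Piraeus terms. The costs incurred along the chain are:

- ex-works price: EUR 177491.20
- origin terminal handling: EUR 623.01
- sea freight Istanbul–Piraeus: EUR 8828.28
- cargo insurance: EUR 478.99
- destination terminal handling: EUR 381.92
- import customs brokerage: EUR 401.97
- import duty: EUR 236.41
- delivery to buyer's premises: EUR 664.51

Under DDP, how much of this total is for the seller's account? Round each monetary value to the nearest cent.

Seller's account: EUR 189106.29

DDP: the seller bears all costs including import duty.
Seller's account: goods 177491.20 + origin terminal 623.01 + freight 8828.28 + insurance 478.99 + destination terminal 381.92 + brokerage 401.97 + duty 236.41 + delivery 664.51 = 189106.29
Buyer's account: 0.00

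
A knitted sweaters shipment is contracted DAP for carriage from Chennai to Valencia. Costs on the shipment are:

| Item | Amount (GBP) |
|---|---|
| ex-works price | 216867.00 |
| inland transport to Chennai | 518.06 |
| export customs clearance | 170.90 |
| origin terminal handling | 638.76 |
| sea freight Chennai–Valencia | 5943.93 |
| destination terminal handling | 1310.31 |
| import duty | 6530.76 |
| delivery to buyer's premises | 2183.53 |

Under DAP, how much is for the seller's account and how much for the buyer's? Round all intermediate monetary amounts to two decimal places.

Seller: GBP 227632.49; buyer: GBP 6530.76

DAP: the seller bears all costs to the named destination except import duty and clearance.
Seller's account: goods 216867.00 + inland to port 518.06 + export clearance 170.90 + origin terminal 638.76 + freight 5943.93 + destination terminal 1310.31 + delivery 2183.53 = 227632.49
Buyer's account: duty 6530.76 = 6530.76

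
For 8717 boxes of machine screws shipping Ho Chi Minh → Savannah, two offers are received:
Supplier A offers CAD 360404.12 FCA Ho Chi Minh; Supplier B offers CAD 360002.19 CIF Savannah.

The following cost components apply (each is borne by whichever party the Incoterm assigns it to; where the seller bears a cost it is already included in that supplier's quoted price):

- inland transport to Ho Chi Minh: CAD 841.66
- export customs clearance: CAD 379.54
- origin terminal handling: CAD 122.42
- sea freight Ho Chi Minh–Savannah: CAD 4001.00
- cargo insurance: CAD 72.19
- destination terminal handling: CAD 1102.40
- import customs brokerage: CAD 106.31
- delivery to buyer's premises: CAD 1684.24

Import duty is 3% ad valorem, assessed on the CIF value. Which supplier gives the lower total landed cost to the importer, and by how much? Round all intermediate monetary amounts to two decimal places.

Supplier A (FCA):
CIF value = FCA price + origin terminal + freight + insurance = 360404.12 + 122.42 + 4001.00 + 72.19 = 364599.73
Import duty = 364599.73 × 3% = 10937.99
Buyer bears (A): 122.42 + 4001.00 + 72.19 + 1102.40 + 106.31 + 1684.24 = 7088.56
Landed cost (A) = invoice 360404.12 + 7088.56 + duty 10937.99 = 378430.67
Supplier B (CIF):
The CIF price already equals the CIF value: 360002.19
Import duty = 360002.19 × 3% = 10800.07
Buyer bears (B): 1102.40 + 106.31 + 1684.24 = 2892.95
Landed cost (B) = invoice 360002.19 + 2892.95 + duty 10800.07 = 373695.21
Difference = |378430.67 − 373695.21| = 4735.46

Supplier B is cheaper by CAD 4735.46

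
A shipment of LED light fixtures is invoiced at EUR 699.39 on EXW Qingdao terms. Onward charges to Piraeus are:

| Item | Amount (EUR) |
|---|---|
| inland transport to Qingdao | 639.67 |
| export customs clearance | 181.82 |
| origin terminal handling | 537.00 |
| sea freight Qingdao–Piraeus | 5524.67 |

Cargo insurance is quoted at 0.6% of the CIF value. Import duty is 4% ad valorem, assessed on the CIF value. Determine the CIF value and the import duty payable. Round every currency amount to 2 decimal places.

Let C be the CIF value. C = EXW price + pre-shipment costs + freight + 0.6% × C
C − 0.6% × C = 699.39 + 639.67 + 181.82 + 537.00 + 5524.67
0.994 × C = 7582.55
C = 7582.55 / 0.994 = 7628.32
Insurance premium = 0.6% × 7628.32 = 45.77
Import duty = 7628.32 × 4% = 305.13

CIF value: EUR 7628.32; import duty: EUR 305.13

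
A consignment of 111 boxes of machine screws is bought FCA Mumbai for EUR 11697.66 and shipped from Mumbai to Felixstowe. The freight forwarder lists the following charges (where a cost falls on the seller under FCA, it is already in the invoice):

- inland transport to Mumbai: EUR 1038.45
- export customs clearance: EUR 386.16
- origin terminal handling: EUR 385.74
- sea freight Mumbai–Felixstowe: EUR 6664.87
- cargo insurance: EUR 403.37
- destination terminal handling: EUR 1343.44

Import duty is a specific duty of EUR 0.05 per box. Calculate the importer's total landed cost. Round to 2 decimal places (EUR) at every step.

FCA: the seller delivers export-cleared goods to the carrier; the buyer bears costs from that point.
Already in the invoice (seller's account under FCA): inland to port, export clearance — exclude.
CIF value = FCA price + origin terminal + freight + insurance = 11697.66 + 385.74 + 6664.87 + 403.37 = 19151.64
Import duty = 111 × 0.05 = 5.55
Buyer bears: origin terminal 385.74 + freight 6664.87 + insurance 403.37 + destination terminal 1343.44 + duty 5.55 = 8802.97
Landed cost = invoice 11697.66 + 8802.97 = 20500.63

Total landed cost: EUR 20500.63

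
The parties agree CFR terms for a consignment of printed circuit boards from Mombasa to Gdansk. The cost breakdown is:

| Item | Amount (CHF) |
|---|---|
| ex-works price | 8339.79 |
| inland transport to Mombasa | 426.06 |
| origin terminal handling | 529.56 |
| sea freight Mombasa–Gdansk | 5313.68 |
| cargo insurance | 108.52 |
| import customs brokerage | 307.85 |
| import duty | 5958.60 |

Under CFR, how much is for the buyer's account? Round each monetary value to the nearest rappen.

Buyer's account: CHF 6374.97

CFR: the seller pays costs through ocean freight to the destination port, but not insurance.
Seller's account: goods 8339.79 + inland to port 426.06 + origin terminal 529.56 + freight 5313.68 = 14609.09
Buyer's account: insurance 108.52 + brokerage 307.85 + duty 5958.60 = 6374.97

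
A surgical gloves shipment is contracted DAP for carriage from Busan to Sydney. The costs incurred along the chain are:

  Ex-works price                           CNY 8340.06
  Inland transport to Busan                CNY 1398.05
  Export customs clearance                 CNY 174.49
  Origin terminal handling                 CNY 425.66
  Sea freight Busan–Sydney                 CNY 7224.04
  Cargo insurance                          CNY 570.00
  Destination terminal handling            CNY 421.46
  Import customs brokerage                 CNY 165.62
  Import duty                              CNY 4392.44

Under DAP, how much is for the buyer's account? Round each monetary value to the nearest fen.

Buyer's account: CNY 4558.06

DAP: the seller bears all costs to the named destination except import duty and clearance.
Seller's account: goods 8340.06 + inland to port 1398.05 + export clearance 174.49 + origin terminal 425.66 + freight 7224.04 + insurance 570.00 + destination terminal 421.46 = 18553.76
Buyer's account: brokerage 165.62 + duty 4392.44 = 4558.06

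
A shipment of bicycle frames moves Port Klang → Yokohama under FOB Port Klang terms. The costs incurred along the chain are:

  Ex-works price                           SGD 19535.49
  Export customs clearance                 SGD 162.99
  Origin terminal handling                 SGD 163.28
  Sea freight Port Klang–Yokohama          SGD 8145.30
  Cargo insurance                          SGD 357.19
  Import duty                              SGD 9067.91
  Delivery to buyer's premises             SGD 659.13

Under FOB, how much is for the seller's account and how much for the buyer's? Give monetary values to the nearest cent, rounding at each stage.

Seller: SGD 19861.76; buyer: SGD 18229.53

FOB: the seller bears costs until goods are on board at the origin port; the buyer bears freight, insurance and all costs thereafter.
Seller's account: goods 19535.49 + export clearance 162.99 + origin terminal 163.28 = 19861.76
Buyer's account: freight 8145.30 + insurance 357.19 + duty 9067.91 + delivery 659.13 = 18229.53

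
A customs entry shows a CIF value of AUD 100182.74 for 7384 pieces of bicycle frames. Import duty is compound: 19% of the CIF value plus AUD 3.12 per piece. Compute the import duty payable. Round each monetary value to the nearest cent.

Import duty: AUD 42072.80

Ad valorem component: 100182.74 × 19% = 19034.72
Specific component: 7384 × 3.12 = 23038.08
Import duty = 19034.72 + 23038.08 = 42072.80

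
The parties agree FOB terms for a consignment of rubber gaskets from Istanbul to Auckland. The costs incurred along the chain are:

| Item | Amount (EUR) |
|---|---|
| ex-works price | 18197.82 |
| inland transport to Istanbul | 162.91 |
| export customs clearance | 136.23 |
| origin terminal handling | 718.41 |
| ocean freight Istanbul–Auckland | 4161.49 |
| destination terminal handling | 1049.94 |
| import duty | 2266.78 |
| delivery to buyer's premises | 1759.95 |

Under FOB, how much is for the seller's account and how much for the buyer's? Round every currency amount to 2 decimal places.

Seller: EUR 19215.37; buyer: EUR 9238.16

FOB: the seller bears costs until goods are on board at the origin port; the buyer bears freight, insurance and all costs thereafter.
Seller's account: goods 18197.82 + inland to port 162.91 + export clearance 136.23 + origin terminal 718.41 = 19215.37
Buyer's account: freight 4161.49 + destination terminal 1049.94 + duty 2266.78 + delivery 1759.95 = 9238.16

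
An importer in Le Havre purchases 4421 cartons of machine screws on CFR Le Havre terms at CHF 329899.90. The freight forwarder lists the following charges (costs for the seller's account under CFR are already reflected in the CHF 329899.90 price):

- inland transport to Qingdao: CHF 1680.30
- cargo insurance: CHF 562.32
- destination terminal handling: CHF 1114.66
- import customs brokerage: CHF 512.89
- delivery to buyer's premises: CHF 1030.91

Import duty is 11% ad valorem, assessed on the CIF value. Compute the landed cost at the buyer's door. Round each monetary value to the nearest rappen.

CFR: the seller pays costs through ocean freight to the destination port, but not insurance.
Already in the invoice (seller's account under CFR): inland to port — exclude.
CIF value = CFR price + insurance = 329899.90 + 562.32 = 330462.22
Import duty = 330462.22 × 11% = 36350.84
Buyer bears: insurance 562.32 + destination terminal 1114.66 + brokerage 512.89 + delivery 1030.91 + duty 36350.84 = 39571.62
Landed cost = invoice 329899.90 + 39571.62 = 369471.52

Total landed cost: CHF 369471.52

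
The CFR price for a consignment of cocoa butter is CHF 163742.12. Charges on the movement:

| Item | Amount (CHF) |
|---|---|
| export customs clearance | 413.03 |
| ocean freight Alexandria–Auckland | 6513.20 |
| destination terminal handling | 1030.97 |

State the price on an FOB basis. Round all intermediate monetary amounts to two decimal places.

Not relevant to the conversion: export clearance — on the seller under both CFR and FOB; already in the CFR price and stays in the FOB price. destination terminal — on the buyer under both terms; not part of either seller's price.
From CFR to FOB, the seller no longer bears: freight.
FOB price = 163742.12 − 6513.20 = 157228.92

FOB price: CHF 157228.92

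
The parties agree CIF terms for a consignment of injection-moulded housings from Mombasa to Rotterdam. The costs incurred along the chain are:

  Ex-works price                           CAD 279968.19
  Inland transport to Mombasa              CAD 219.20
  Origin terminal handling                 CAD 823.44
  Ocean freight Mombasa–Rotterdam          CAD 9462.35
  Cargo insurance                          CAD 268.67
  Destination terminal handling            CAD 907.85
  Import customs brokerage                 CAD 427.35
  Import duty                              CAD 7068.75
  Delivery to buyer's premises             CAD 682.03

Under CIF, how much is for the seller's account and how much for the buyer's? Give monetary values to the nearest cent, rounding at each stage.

Seller: CAD 290741.85; buyer: CAD 9085.98

CIF: the seller pays costs through ocean freight and marine insurance to the destination port.
Seller's account: goods 279968.19 + inland to port 219.20 + origin terminal 823.44 + freight 9462.35 + insurance 268.67 = 290741.85
Buyer's account: destination terminal 907.85 + brokerage 427.35 + duty 7068.75 + delivery 682.03 = 9085.98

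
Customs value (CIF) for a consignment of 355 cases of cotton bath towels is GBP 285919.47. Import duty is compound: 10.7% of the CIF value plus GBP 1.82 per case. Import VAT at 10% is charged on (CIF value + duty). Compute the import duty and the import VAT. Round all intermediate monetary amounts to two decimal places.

Import duty: GBP 31239.48; import VAT: GBP 31715.90

Ad valorem component: 285919.47 × 10.7% = 30593.38
Specific component: 355 × 1.82 = 646.10
Import duty = 30593.38 + 646.10 = 31239.48
VAT base = CIF + duty = 285919.47 + 31239.48 = 317158.95
Import VAT = 317158.95 × 10% = 31715.90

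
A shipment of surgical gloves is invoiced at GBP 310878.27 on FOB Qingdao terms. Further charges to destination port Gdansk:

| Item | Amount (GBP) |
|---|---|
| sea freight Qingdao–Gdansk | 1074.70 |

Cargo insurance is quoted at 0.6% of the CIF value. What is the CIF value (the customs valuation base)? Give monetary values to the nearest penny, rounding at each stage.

Let C be the CIF value. C = FOB price + freight + 0.6% × C
C − 0.6% × C = 310878.27 + 1074.70
0.994 × C = 311952.97
C = 311952.97 / 0.994 = 313835.99
Insurance premium = 0.6% × 313835.99 = 1883.02

CIF value: GBP 313835.99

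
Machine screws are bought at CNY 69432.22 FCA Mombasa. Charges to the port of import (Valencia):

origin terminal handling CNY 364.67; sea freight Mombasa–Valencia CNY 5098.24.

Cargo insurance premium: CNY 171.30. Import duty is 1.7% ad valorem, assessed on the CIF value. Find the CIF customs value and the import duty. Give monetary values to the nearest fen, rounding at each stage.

CIF value: CNY 75066.43; import duty: CNY 1276.13

CIF = FCA price + pre-shipment costs + freight + insurance
CIF = 69432.22 + 364.67 + 5098.24 + 171.30 = 75066.43
Import duty = 75066.43 × 1.7% = 1276.13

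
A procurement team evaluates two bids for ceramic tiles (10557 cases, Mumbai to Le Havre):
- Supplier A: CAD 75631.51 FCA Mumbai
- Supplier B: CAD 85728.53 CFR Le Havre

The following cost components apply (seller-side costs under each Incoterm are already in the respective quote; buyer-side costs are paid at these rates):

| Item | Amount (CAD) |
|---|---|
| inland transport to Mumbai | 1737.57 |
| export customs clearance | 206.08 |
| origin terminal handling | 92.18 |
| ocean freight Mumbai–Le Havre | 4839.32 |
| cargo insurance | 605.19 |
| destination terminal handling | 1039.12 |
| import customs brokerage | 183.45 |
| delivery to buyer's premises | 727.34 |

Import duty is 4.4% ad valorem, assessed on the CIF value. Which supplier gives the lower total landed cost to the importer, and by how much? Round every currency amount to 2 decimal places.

Supplier A (FCA):
CIF value = FCA price + origin terminal + freight + insurance = 75631.51 + 92.18 + 4839.32 + 605.19 = 81168.20
Import duty = 81168.20 × 4.4% = 3571.40
Buyer bears (A): 92.18 + 4839.32 + 605.19 + 1039.12 + 183.45 + 727.34 = 7486.60
Landed cost (A) = invoice 75631.51 + 7486.60 + duty 3571.40 = 86689.51
Supplier B (CFR):
CIF value = CFR price + insurance = 85728.53 + 605.19 = 86333.72
Import duty = 86333.72 × 4.4% = 3798.68
Buyer bears (B): 605.19 + 1039.12 + 183.45 + 727.34 = 2555.10
Landed cost (B) = invoice 85728.53 + 2555.10 + duty 3798.68 = 92082.31
Difference = |86689.51 − 92082.31| = 5392.80

Supplier A is cheaper by CAD 5392.80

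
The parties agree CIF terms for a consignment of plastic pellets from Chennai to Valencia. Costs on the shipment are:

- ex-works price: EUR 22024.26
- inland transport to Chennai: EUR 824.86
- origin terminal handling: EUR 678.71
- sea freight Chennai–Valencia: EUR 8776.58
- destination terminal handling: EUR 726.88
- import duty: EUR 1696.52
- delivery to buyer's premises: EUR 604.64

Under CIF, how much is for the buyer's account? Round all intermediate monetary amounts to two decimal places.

CIF: the seller pays costs through ocean freight and marine insurance to the destination port.
Seller's account: goods 22024.26 + inland to port 824.86 + origin terminal 678.71 + freight 8776.58 = 32304.41
Buyer's account: destination terminal 726.88 + duty 1696.52 + delivery 604.64 = 3028.04

Buyer's account: EUR 3028.04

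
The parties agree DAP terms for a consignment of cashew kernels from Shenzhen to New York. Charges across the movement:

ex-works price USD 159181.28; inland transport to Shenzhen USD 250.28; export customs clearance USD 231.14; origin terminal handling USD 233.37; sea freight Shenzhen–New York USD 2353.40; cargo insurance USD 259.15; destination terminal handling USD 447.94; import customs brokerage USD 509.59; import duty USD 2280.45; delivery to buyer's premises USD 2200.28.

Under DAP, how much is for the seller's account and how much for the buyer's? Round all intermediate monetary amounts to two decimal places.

DAP: the seller bears all costs to the named destination except import duty and clearance.
Seller's account: goods 159181.28 + inland to port 250.28 + export clearance 231.14 + origin terminal 233.37 + freight 2353.40 + insurance 259.15 + destination terminal 447.94 + delivery 2200.28 = 165156.84
Buyer's account: brokerage 509.59 + duty 2280.45 = 2790.04

Seller: USD 165156.84; buyer: USD 2790.04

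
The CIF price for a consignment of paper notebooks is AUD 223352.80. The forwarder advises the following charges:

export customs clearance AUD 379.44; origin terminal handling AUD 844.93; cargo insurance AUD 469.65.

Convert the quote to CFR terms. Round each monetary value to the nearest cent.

CFR price: AUD 222883.15

Not relevant to the conversion: export clearance, origin terminal — on the seller under both CIF and CFR; already in the CIF price and stays in the CFR price.
From CIF to CFR, the seller no longer bears: insurance.
CFR price = 223352.80 − 469.65 = 222883.15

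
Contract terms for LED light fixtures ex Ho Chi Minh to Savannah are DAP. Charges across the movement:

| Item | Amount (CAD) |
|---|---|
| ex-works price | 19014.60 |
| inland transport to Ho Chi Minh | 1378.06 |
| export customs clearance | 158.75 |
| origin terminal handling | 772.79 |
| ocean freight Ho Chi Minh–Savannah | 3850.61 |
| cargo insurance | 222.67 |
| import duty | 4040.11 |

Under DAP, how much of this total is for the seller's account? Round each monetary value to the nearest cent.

Seller's account: CAD 25397.48

DAP: the seller bears all costs to the named destination except import duty and clearance.
Seller's account: goods 19014.60 + inland to port 1378.06 + export clearance 158.75 + origin terminal 772.79 + freight 3850.61 + insurance 222.67 = 25397.48
Buyer's account: duty 4040.11 = 4040.11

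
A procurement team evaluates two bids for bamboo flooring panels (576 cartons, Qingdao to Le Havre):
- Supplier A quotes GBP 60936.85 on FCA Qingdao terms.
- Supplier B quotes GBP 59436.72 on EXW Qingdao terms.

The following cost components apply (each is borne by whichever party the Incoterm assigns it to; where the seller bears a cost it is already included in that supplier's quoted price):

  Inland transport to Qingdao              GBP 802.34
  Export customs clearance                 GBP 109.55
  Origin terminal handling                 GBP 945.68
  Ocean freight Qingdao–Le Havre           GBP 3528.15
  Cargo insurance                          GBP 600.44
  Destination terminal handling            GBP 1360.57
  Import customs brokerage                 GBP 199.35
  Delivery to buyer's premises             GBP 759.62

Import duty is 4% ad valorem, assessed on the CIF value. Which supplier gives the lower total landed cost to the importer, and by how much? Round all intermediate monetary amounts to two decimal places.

Supplier A (FCA):
CIF value = FCA price + origin terminal + freight + insurance = 60936.85 + 945.68 + 3528.15 + 600.44 = 66011.12
Import duty = 66011.12 × 4% = 2640.44
Buyer bears (A): 945.68 + 3528.15 + 600.44 + 1360.57 + 199.35 + 759.62 = 7393.81
Landed cost (A) = invoice 60936.85 + 7393.81 + duty 2640.44 = 70971.10
Supplier B (EXW):
CIF value = EXW price + inland to port + export clearance + origin terminal + freight + insurance = 59436.72 + 802.34 + 109.55 + 945.68 + 3528.15 + 600.44 = 65422.88
Import duty = 65422.88 × 4% = 2616.92
Buyer bears (B): 802.34 + 109.55 + 945.68 + 3528.15 + 600.44 + 1360.57 + 199.35 + 759.62 = 8305.70
Landed cost (B) = invoice 59436.72 + 8305.70 + duty 2616.92 = 70359.34
Difference = |70971.10 − 70359.34| = 611.76

Supplier B is cheaper by GBP 611.76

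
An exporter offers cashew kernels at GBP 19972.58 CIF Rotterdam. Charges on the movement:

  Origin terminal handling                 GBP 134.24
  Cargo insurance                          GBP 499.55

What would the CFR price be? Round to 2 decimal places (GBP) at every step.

CFR price: GBP 19473.03

Not relevant to the conversion: origin terminal — on the seller under both CIF and CFR; already in the CIF price and stays in the CFR price.
From CIF to CFR, the seller no longer bears: insurance.
CFR price = 19972.58 − 499.55 = 19473.03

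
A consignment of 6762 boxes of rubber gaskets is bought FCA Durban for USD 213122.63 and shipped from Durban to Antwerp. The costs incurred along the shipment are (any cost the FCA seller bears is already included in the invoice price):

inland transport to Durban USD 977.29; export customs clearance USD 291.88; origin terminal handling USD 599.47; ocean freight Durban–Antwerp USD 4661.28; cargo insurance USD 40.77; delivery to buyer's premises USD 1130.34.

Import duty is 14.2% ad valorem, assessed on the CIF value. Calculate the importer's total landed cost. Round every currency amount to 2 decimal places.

Total landed cost: USD 250570.72

FCA: the seller delivers export-cleared goods to the carrier; the buyer bears costs from that point.
Already in the invoice (seller's account under FCA): inland to port, export clearance — exclude.
CIF value = FCA price + origin terminal + freight + insurance = 213122.63 + 599.47 + 4661.28 + 40.77 = 218424.15
Import duty = 218424.15 × 14.2% = 31016.23
Buyer bears: origin terminal 599.47 + freight 4661.28 + insurance 40.77 + delivery 1130.34 + duty 31016.23 = 37448.09
Landed cost = invoice 213122.63 + 37448.09 = 250570.72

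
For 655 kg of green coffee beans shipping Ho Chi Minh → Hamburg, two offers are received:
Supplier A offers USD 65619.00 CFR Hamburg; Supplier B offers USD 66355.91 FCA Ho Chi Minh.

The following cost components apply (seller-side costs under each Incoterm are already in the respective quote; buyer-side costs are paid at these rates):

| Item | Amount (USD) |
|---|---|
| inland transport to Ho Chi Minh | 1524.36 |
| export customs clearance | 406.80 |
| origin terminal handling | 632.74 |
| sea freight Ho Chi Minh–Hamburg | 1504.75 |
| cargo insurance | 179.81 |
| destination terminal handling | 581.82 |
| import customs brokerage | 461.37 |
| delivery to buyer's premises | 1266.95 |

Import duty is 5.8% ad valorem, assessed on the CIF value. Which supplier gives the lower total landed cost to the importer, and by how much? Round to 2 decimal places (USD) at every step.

Supplier A is cheaper by USD 3041.12

Supplier A (CFR):
CIF value = CFR price + insurance = 65619.00 + 179.81 = 65798.81
Import duty = 65798.81 × 5.8% = 3816.33
Buyer bears (A): 179.81 + 581.82 + 461.37 + 1266.95 = 2489.95
Landed cost (A) = invoice 65619.00 + 2489.95 + duty 3816.33 = 71925.28
Supplier B (FCA):
CIF value = FCA price + origin terminal + freight + insurance = 66355.91 + 632.74 + 1504.75 + 179.81 = 68673.21
Import duty = 68673.21 × 5.8% = 3983.05
Buyer bears (B): 632.74 + 1504.75 + 179.81 + 581.82 + 461.37 + 1266.95 = 4627.44
Landed cost (B) = invoice 66355.91 + 4627.44 + duty 3983.05 = 74966.40
Difference = |71925.28 − 74966.40| = 3041.12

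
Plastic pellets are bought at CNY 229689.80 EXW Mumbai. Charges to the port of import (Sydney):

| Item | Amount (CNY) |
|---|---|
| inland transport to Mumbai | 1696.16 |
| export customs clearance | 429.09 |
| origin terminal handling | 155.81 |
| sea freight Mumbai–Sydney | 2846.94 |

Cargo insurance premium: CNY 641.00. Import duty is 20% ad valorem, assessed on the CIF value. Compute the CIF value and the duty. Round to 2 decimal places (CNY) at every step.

CIF value: CNY 235458.80; import duty: CNY 47091.76

CIF = EXW price + pre-shipment costs + freight + insurance
CIF = 229689.80 + 1696.16 + 429.09 + 155.81 + 2846.94 + 641.00 = 235458.80
Import duty = 235458.80 × 20% = 47091.76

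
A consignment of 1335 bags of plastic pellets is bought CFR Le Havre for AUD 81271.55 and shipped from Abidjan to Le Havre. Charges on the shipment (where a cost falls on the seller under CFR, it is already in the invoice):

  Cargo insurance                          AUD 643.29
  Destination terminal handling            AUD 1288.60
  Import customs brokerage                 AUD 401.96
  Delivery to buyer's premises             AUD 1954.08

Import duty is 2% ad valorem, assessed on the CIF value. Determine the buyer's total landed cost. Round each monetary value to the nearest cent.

Total landed cost: AUD 87197.78

CFR: the seller pays costs through ocean freight to the destination port, but not insurance.
CIF value = CFR price + insurance = 81271.55 + 643.29 = 81914.84
Import duty = 81914.84 × 2% = 1638.30
Buyer bears: insurance 643.29 + destination terminal 1288.60 + brokerage 401.96 + delivery 1954.08 + duty 1638.30 = 5926.23
Landed cost = invoice 81271.55 + 5926.23 = 87197.78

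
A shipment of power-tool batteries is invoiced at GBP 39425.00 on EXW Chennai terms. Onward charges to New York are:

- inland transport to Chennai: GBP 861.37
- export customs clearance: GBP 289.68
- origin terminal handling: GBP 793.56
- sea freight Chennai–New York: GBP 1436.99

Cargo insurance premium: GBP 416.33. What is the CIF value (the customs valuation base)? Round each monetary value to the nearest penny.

CIF = EXW price + pre-shipment costs + freight + insurance
CIF = 39425.00 + 861.37 + 289.68 + 793.56 + 1436.99 + 416.33 = 43222.93

CIF value: GBP 43222.93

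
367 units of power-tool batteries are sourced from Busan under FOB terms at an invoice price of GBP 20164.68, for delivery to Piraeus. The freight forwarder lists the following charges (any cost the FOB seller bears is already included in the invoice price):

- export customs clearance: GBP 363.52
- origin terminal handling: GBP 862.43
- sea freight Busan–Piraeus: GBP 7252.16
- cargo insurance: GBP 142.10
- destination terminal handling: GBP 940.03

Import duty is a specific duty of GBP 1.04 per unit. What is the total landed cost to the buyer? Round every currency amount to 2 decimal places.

FOB: the seller bears costs until goods are on board at the origin port; the buyer bears freight, insurance and all costs thereafter.
Already in the invoice (seller's account under FOB): export clearance, origin terminal — exclude.
CIF value = FOB price + freight + insurance = 20164.68 + 7252.16 + 142.10 = 27558.94
Import duty = 367 × 1.04 = 381.68
Buyer bears: freight 7252.16 + insurance 142.10 + destination terminal 940.03 + duty 381.68 = 8715.97
Landed cost = invoice 20164.68 + 8715.97 = 28880.65

Total landed cost: GBP 28880.65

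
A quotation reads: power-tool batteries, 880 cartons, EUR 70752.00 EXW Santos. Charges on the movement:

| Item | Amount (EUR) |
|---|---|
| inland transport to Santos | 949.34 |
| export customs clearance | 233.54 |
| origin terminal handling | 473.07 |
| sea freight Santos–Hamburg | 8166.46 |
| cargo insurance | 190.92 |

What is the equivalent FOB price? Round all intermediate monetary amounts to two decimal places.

FOB price: EUR 72407.95

Not relevant to the conversion: freight, insurance — on the buyer under both terms; not part of either seller's price.
From EXW to FOB, the seller additionally bears: inland to port, export clearance, origin terminal.
FOB price = 70752.00 + 949.34 + 233.54 + 473.07 = 72407.95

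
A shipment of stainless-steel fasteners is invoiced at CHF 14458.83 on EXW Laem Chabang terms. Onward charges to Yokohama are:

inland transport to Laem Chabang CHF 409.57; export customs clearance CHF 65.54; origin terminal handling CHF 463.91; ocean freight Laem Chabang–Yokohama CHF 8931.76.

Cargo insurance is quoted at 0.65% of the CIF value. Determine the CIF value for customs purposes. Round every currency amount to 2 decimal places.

Let C be the CIF value. C = EXW price + pre-shipment costs + freight + 0.65% × C
C − 0.65% × C = 14458.83 + 409.57 + 65.54 + 463.91 + 8931.76
0.9935 × C = 24329.61
C = 24329.61 / 0.9935 = 24488.79
Insurance premium = 0.65% × 24488.79 = 159.18

CIF value: CHF 24488.79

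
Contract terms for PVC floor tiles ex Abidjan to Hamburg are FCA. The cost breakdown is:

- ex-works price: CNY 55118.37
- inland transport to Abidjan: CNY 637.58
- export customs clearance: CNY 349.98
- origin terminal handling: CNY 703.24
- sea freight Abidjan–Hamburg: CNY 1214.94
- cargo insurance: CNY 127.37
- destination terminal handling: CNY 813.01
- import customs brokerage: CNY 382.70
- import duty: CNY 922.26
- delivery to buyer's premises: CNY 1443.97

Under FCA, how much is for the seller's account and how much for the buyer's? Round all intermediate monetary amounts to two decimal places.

Seller: CNY 56105.93; buyer: CNY 5607.49

FCA: the seller delivers export-cleared goods to the carrier; the buyer bears costs from that point.
Seller's account: goods 55118.37 + inland to port 637.58 + export clearance 349.98 = 56105.93
Buyer's account: origin terminal 703.24 + freight 1214.94 + insurance 127.37 + destination terminal 813.01 + brokerage 382.70 + duty 922.26 + delivery 1443.97 = 5607.49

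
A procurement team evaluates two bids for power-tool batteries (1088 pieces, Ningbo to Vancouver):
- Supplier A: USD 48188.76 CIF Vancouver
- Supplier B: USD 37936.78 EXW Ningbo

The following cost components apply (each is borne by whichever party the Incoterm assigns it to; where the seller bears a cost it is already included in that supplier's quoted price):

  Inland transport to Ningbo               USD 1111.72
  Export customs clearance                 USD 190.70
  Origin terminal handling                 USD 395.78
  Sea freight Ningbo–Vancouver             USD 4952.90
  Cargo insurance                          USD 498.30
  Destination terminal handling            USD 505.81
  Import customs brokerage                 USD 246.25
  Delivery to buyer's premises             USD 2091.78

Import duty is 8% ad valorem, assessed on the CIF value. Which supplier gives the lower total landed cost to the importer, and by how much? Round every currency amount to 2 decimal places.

Supplier B is cheaper by USD 3350.79

Supplier A (CIF):
The CIF price already equals the CIF value: 48188.76
Import duty = 48188.76 × 8% = 3855.10
Buyer bears (A): 505.81 + 246.25 + 2091.78 = 2843.84
Landed cost (A) = invoice 48188.76 + 2843.84 + duty 3855.10 = 54887.70
Supplier B (EXW):
CIF value = EXW price + inland to port + export clearance + origin terminal + freight + insurance = 37936.78 + 1111.72 + 190.70 + 395.78 + 4952.90 + 498.30 = 45086.18
Import duty = 45086.18 × 8% = 3606.89
Buyer bears (B): 1111.72 + 190.70 + 395.78 + 4952.90 + 498.30 + 505.81 + 246.25 + 2091.78 = 9993.24
Landed cost (B) = invoice 37936.78 + 9993.24 + duty 3606.89 = 51536.91
Difference = |54887.70 − 51536.91| = 3350.79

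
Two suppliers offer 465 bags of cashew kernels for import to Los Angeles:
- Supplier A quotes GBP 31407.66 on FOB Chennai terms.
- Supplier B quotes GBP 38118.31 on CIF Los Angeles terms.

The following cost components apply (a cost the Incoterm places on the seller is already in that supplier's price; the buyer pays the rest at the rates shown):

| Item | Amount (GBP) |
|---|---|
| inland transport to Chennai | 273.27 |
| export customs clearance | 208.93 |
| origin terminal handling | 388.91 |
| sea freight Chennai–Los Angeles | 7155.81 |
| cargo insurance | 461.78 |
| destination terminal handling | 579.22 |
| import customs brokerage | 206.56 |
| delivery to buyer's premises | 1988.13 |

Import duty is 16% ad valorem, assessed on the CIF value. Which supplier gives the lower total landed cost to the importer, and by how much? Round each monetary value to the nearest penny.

Supplier B is cheaper by GBP 1052.05

Supplier A (FOB):
CIF value = FOB price + freight + insurance = 31407.66 + 7155.81 + 461.78 = 39025.25
Import duty = 39025.25 × 16% = 6244.04
Buyer bears (A): 7155.81 + 461.78 + 579.22 + 206.56 + 1988.13 = 10391.50
Landed cost (A) = invoice 31407.66 + 10391.50 + duty 6244.04 = 48043.20
Supplier B (CIF):
The CIF price already equals the CIF value: 38118.31
Import duty = 38118.31 × 16% = 6098.93
Buyer bears (B): 579.22 + 206.56 + 1988.13 = 2773.91
Landed cost (B) = invoice 38118.31 + 2773.91 + duty 6098.93 = 46991.15
Difference = |48043.20 − 46991.15| = 1052.05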